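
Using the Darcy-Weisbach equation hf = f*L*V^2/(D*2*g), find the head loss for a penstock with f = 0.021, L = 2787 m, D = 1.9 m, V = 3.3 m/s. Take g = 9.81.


hf = 0.021 * 2787 * 3.3^2 / (1.9 * 2 * 9.81) = 17.0975 m


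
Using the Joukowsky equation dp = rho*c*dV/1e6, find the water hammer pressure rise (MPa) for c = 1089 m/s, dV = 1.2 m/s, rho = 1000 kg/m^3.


dp = 1000 * 1089 * 1.2 / 1e6 = 1.3068 MPa


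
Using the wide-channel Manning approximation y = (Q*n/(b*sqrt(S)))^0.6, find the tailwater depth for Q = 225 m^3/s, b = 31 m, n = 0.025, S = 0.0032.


y = (225 * 0.025 / (31 * 0.0032^0.5))^0.6 = 2.0124 m


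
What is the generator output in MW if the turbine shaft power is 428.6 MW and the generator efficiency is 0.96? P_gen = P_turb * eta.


P_gen = 428.6 * 0.96 = 411.4560 MW


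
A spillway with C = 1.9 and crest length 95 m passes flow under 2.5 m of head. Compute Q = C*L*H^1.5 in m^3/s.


Q = 1.9 * 95 * 2.5^1.5 = 713.4889 m^3/s


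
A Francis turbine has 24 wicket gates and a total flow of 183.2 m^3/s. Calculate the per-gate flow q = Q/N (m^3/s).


q = 183.2 / 24 = 7.6333 m^3/s


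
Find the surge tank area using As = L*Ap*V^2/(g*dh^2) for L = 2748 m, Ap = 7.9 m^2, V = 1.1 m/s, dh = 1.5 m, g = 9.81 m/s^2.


As = 2748 * 7.9 * 1.1^2 / (9.81 * 1.5^2) = 1190.0841 m^2


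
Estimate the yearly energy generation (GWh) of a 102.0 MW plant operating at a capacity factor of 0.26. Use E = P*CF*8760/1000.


E = 102.0 * 0.26 * 8760 / 1000 = 232.3152 GWh


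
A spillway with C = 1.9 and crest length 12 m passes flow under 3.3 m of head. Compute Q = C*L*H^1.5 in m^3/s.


Q = 1.9 * 12 * 3.3^1.5 = 136.6802 m^3/s


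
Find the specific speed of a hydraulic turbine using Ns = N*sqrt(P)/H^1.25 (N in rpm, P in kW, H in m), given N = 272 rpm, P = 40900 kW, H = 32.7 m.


Ns = 272 * 40900^0.5 / 32.7^1.25 = 703.4705


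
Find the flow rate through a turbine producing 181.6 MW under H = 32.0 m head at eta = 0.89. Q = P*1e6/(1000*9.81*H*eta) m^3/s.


Q = 181.6 * 1e6 / (1000 * 9.81 * 32.0 * 0.89) = 649.9903 m^3/s


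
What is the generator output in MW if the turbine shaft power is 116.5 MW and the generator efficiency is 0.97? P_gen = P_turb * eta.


P_gen = 116.5 * 0.97 = 113.0050 MW


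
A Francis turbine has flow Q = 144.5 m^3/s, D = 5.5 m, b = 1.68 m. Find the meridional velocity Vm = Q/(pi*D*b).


Vm = 144.5 / (pi * 5.5 * 1.68) = 4.9779 m/s


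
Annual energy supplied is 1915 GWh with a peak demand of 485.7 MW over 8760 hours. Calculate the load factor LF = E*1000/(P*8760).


LF = 1915 * 1000 / (485.7 * 8760) = 0.4501


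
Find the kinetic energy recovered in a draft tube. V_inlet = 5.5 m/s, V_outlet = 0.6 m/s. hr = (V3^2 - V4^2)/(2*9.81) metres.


hr = (5.5^2 - 0.6^2) / (2*9.81) = 1.5234 m


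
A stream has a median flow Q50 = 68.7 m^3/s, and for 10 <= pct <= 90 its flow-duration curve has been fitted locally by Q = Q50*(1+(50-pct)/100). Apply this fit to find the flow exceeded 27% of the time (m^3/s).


Q = 68.7 * (1 + (50 - 27)/100) = 84.5010 m^3/s


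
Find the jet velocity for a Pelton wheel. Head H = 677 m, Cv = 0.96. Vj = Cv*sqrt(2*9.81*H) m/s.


Vj = 0.96 * sqrt(2*9.81*677) = 110.6407 m/s


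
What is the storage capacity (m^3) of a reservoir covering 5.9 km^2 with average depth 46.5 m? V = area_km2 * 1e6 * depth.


V = 5.9 * 1e6 * 46.5 = 2.7435e+08 m^3


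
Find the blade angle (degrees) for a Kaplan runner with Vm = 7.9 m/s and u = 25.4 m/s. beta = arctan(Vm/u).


beta = arctan(7.9 / 25.4) = 17.2769 degrees


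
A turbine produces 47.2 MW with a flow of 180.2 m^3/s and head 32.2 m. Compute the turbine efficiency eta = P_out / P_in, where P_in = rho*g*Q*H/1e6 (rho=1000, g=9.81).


P_in = 1000 * 9.81 * 180.2 * 32.2 / 1e6 = 56.9219 MW
eta = 47.2 / 56.9219 = 0.8292


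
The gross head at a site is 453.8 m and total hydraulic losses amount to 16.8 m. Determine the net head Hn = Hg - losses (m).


Hn = 453.8 - 16.8 = 437.0000 m


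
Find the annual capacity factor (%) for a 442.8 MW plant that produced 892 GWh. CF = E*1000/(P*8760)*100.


CF = 892 * 1000 / (442.8 * 8760) * 100 = 22.9960 %


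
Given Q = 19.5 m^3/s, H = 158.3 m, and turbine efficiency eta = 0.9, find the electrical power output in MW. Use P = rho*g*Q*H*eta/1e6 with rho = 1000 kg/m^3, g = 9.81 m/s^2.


P = 1000 * 9.81 * 19.5 * 158.3 * 0.9 / 1e6 = 27.2538 MW


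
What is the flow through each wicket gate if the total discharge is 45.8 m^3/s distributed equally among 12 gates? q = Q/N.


q = 45.8 / 12 = 3.8167 m^3/s


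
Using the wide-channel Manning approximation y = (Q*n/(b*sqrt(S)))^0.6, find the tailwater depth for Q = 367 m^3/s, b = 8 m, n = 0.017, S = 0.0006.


y = (367 * 0.017 / (8 * 0.0006^0.5))^0.6 = 7.9757 m


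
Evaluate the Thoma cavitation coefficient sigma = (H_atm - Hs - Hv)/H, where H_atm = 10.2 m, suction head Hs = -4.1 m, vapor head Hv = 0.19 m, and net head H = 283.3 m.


sigma = (10.2 - (-4.1) - 0.19) / 283.3 = 0.0498


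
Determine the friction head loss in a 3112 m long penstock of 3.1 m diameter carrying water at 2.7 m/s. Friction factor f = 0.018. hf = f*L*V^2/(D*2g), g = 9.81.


hf = 0.018 * 3112 * 2.7^2 / (3.1 * 2 * 9.81) = 6.7140 m


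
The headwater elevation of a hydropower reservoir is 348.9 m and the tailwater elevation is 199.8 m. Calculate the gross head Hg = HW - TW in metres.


Hg = 348.9 - 199.8 = 149.1000 m


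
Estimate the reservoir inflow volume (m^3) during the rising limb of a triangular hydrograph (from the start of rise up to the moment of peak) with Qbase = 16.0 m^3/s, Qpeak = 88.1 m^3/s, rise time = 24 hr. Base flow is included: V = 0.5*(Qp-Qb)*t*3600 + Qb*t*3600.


V = 0.5*(88.1 - 16.0)*24*3600 + 16.0*24*3600 = 4.4971e+06 m^3


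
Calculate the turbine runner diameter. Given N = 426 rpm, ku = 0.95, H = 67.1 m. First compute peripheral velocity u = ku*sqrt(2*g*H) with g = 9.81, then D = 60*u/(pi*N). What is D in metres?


u = 0.95 * sqrt(2*9.81*67.1) = 34.4695 m/s
D = 60 * 34.4695 / (pi * 426) = 1.5453 m


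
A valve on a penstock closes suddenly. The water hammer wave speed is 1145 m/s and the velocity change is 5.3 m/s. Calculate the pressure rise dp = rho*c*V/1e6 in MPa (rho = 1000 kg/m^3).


dp = 1000 * 1145 * 5.3 / 1e6 = 6.0685 MPa


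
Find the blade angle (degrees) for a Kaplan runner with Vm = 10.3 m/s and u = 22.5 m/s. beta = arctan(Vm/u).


beta = arctan(10.3 / 22.5) = 24.5973 degrees


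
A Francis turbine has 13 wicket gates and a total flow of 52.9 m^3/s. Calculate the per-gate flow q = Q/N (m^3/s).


q = 52.9 / 13 = 4.0692 m^3/s


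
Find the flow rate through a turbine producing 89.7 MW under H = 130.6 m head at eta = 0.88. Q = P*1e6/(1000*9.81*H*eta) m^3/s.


Q = 89.7 * 1e6 / (1000 * 9.81 * 130.6 * 0.88) = 79.5605 m^3/s


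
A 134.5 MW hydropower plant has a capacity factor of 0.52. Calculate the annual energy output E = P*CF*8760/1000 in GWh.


E = 134.5 * 0.52 * 8760 / 1000 = 612.6744 GWh


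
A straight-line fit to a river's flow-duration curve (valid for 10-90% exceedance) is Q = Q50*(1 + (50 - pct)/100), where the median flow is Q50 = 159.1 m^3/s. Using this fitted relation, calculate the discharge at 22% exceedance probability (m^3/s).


Q = 159.1 * (1 + (50 - 22)/100) = 203.6480 m^3/s


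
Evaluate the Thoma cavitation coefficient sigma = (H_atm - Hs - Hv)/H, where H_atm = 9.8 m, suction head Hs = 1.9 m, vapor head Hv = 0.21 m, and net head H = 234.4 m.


sigma = (9.8 - 1.9 - 0.21) / 234.4 = 0.0328


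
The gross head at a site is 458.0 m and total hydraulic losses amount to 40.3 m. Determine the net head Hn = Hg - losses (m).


Hn = 458.0 - 40.3 = 417.7000 m


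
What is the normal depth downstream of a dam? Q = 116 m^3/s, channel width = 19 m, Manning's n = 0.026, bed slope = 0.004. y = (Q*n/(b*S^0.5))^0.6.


y = (116 * 0.026 / (19 * 0.004^0.5))^0.6 = 1.7370 m


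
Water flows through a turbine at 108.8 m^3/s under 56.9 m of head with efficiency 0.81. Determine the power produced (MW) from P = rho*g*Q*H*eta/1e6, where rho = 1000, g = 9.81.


P = 1000 * 9.81 * 108.8 * 56.9 * 0.81 / 1e6 = 49.1921 MW


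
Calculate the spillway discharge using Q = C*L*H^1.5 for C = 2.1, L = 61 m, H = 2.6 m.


Q = 2.1 * 61 * 2.6^1.5 = 537.0431 m^3/s


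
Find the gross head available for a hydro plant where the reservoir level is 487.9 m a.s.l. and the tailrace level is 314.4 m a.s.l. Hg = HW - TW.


Hg = 487.9 - 314.4 = 173.5000 m


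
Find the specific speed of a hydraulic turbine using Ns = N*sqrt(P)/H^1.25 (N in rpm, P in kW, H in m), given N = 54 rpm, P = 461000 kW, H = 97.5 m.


Ns = 54 * 461000^0.5 / 97.5^1.25 = 119.6709


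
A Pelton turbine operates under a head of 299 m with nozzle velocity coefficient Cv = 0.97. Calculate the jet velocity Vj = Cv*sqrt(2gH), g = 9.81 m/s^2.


Vj = 0.97 * sqrt(2*9.81*299) = 74.2945 m/s


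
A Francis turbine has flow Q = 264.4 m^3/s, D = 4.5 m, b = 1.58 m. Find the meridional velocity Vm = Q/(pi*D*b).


Vm = 264.4 / (pi * 4.5 * 1.58) = 11.8370 m/s


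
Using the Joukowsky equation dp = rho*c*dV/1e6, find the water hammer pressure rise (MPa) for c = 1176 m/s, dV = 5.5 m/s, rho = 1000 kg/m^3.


dp = 1000 * 1176 * 5.5 / 1e6 = 6.4680 MPa


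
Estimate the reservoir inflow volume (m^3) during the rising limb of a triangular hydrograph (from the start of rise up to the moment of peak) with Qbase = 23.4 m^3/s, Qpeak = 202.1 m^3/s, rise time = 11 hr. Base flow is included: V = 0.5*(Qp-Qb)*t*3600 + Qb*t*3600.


V = 0.5*(202.1 - 23.4)*11*3600 + 23.4*11*3600 = 4.4649e+06 m^3


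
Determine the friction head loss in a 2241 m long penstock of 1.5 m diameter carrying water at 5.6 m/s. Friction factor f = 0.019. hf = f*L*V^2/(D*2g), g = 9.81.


hf = 0.019 * 2241 * 5.6^2 / (1.5 * 2 * 9.81) = 45.3713 m


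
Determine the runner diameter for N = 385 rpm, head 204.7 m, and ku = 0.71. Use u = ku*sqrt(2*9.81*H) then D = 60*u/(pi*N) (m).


u = 0.71 * sqrt(2*9.81*204.7) = 44.9953 m/s
D = 60 * 44.9953 / (pi * 385) = 2.2321 m


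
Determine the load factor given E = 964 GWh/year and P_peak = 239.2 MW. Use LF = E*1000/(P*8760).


LF = 964 * 1000 / (239.2 * 8760) = 0.4601


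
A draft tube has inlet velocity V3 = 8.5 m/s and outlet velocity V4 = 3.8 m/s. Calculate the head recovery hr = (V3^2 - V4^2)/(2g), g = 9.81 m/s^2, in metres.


hr = (8.5^2 - 3.8^2) / (2*9.81) = 2.9465 m


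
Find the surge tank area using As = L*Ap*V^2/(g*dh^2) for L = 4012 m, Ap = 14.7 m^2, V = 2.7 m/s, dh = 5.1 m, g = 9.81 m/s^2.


As = 4012 * 14.7 * 2.7^2 / (9.81 * 5.1^2) = 1684.9865 m^2


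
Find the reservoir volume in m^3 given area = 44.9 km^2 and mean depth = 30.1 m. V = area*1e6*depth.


V = 44.9 * 1e6 * 30.1 = 1.3515e+09 m^3


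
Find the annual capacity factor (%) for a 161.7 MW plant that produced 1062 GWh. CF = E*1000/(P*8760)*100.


CF = 1062 * 1000 / (161.7 * 8760) * 100 = 74.9739 %


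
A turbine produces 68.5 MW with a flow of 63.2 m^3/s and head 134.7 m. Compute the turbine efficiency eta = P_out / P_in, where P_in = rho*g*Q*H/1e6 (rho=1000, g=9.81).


P_in = 1000 * 9.81 * 63.2 * 134.7 / 1e6 = 83.5129 MW
eta = 68.5 / 83.5129 = 0.8202


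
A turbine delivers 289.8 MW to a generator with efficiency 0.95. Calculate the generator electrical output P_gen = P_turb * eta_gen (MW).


P_gen = 289.8 * 0.95 = 275.3100 MW


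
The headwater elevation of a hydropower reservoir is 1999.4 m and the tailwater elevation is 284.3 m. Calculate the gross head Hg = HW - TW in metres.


Hg = 1999.4 - 284.3 = 1715.1000 m


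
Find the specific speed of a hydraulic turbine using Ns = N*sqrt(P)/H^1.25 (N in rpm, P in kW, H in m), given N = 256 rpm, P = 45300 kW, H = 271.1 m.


Ns = 256 * 45300^0.5 / 271.1^1.25 = 49.5310


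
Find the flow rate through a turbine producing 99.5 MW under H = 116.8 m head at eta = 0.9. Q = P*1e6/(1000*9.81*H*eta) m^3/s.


Q = 99.5 * 1e6 / (1000 * 9.81 * 116.8 * 0.9) = 96.4870 m^3/s


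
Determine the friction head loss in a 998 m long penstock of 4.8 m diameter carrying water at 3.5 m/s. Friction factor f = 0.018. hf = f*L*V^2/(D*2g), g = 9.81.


hf = 0.018 * 998 * 3.5^2 / (4.8 * 2 * 9.81) = 2.3367 m


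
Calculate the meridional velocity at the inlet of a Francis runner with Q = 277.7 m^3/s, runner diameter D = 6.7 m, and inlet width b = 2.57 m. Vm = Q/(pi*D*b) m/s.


Vm = 277.7 / (pi * 6.7 * 2.57) = 5.1336 m/s


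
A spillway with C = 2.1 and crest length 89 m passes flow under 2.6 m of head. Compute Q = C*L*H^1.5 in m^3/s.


Q = 2.1 * 89 * 2.6^1.5 = 783.5547 m^3/s


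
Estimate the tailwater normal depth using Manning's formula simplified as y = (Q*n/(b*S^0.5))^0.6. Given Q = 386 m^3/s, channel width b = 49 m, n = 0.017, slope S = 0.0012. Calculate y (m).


y = (386 * 0.017 / (49 * 0.0012^0.5))^0.6 = 2.2509 m


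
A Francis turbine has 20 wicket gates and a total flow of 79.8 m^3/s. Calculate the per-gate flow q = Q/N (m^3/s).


q = 79.8 / 20 = 3.9900 m^3/s


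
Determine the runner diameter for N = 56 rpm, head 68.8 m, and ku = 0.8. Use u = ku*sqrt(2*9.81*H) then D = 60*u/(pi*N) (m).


u = 0.8 * sqrt(2*9.81*68.8) = 29.3923 m/s
D = 60 * 29.3923 / (pi * 56) = 10.0241 m


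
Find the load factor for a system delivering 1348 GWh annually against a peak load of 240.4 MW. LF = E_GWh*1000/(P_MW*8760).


LF = 1348 * 1000 / (240.4 * 8760) = 0.6401


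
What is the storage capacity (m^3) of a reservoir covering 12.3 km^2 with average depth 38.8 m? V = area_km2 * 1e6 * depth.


V = 12.3 * 1e6 * 38.8 = 4.7724e+08 m^3


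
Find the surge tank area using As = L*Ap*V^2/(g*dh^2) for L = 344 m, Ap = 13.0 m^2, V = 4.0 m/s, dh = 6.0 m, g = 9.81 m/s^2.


As = 344 * 13.0 * 4.0^2 / (9.81 * 6.0^2) = 202.6051 m^2


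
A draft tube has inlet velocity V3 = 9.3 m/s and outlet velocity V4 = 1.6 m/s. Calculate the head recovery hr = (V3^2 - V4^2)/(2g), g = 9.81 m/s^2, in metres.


hr = (9.3^2 - 1.6^2) / (2*9.81) = 4.2778 m


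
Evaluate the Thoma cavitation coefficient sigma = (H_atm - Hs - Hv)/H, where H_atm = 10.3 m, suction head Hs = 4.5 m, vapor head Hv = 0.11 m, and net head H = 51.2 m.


sigma = (10.3 - 4.5 - 0.11) / 51.2 = 0.1111


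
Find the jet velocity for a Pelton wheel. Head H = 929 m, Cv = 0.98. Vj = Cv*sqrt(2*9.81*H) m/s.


Vj = 0.98 * sqrt(2*9.81*929) = 132.3072 m/s


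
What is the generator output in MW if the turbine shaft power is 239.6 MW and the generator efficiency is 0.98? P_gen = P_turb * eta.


P_gen = 239.6 * 0.98 = 234.8080 MW


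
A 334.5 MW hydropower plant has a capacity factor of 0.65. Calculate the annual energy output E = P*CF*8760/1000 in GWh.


E = 334.5 * 0.65 * 8760 / 1000 = 1904.6430 GWh


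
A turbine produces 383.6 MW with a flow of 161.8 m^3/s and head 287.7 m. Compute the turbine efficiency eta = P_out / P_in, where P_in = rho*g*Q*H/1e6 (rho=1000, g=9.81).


P_in = 1000 * 9.81 * 161.8 * 287.7 / 1e6 = 456.6541 MW
eta = 383.6 / 456.6541 = 0.8400


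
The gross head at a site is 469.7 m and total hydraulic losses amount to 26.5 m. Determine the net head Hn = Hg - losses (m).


Hn = 469.7 - 26.5 = 443.2000 m


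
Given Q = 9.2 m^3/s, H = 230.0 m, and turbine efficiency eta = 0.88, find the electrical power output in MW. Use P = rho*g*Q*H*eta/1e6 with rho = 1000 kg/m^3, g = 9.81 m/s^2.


P = 1000 * 9.81 * 9.2 * 230.0 * 0.88 / 1e6 = 18.2670 MW


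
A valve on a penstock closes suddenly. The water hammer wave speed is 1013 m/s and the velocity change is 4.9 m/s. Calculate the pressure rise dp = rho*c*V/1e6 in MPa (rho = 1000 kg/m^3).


dp = 1000 * 1013 * 4.9 / 1e6 = 4.9637 MPa


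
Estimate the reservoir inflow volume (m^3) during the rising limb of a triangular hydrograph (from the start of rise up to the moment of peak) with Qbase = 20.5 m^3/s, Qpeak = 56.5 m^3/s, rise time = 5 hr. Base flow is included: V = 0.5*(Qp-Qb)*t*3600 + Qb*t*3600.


V = 0.5*(56.5 - 20.5)*5*3600 + 20.5*5*3600 = 693000.0000 m^3


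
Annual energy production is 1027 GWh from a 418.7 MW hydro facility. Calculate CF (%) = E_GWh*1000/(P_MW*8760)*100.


CF = 1027 * 1000 / (418.7 * 8760) * 100 = 28.0003 %


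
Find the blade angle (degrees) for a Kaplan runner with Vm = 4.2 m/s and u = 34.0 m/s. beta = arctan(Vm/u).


beta = arctan(4.2 / 34.0) = 7.0420 degrees


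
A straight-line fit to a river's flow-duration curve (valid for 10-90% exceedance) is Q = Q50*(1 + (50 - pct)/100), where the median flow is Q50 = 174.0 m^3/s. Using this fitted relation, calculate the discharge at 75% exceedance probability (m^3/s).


Q = 174.0 * (1 + (50 - 75)/100) = 130.5000 m^3/s


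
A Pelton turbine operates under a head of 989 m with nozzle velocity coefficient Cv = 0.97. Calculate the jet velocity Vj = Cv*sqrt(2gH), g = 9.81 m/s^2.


Vj = 0.97 * sqrt(2*9.81*989) = 135.1199 m/s


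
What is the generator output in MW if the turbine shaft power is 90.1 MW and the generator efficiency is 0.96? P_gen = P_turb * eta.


P_gen = 90.1 * 0.96 = 86.4960 MW


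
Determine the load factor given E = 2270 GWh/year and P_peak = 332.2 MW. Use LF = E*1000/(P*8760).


LF = 2270 * 1000 / (332.2 * 8760) = 0.7800


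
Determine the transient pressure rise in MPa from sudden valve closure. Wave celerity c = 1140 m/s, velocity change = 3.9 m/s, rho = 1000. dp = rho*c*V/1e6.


dp = 1000 * 1140 * 3.9 / 1e6 = 4.4460 MPa


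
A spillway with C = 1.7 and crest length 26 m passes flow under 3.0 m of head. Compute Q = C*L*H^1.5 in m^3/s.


Q = 1.7 * 26 * 3.0^1.5 = 229.6699 m^3/s


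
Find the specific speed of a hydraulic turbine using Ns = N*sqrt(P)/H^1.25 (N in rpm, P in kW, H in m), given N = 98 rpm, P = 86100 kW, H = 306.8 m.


Ns = 98 * 86100^0.5 / 306.8^1.25 = 22.3954


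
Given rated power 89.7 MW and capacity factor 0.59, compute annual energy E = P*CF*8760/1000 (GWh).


E = 89.7 * 0.59 * 8760 / 1000 = 463.6055 GWh


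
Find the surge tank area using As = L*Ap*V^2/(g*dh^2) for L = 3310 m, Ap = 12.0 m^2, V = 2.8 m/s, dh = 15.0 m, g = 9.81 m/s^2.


As = 3310 * 12.0 * 2.8^2 / (9.81 * 15.0^2) = 141.0827 m^2


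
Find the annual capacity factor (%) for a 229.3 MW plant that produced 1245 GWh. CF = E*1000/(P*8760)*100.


CF = 1245 * 1000 / (229.3 * 8760) * 100 = 61.9814 %


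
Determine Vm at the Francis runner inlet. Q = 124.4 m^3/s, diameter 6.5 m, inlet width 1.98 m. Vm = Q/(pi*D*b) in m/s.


Vm = 124.4 / (pi * 6.5 * 1.98) = 3.0767 m/s


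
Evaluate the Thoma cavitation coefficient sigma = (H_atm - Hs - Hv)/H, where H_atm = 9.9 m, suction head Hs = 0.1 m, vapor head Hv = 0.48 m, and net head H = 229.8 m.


sigma = (9.9 - 0.1 - 0.48) / 229.8 = 0.0406


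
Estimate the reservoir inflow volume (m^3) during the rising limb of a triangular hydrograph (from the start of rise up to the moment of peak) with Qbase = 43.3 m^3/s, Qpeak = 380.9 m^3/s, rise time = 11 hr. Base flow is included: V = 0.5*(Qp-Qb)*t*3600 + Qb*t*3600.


V = 0.5*(380.9 - 43.3)*11*3600 + 43.3*11*3600 = 8.3992e+06 m^3


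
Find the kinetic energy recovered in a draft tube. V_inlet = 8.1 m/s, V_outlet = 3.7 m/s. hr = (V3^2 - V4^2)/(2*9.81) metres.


hr = (8.1^2 - 3.7^2) / (2*9.81) = 2.6463 m


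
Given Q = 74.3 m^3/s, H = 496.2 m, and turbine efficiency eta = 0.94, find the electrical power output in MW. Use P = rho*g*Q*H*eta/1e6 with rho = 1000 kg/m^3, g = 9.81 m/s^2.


P = 1000 * 9.81 * 74.3 * 496.2 * 0.94 / 1e6 = 339.9714 MW


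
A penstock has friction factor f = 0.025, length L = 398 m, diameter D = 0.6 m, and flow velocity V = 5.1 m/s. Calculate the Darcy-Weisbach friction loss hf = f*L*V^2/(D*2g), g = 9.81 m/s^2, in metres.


hf = 0.025 * 398 * 5.1^2 / (0.6 * 2 * 9.81) = 21.9843 m


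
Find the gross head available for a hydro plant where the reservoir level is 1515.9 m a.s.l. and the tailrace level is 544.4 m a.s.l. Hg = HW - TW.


Hg = 1515.9 - 544.4 = 971.5000 m


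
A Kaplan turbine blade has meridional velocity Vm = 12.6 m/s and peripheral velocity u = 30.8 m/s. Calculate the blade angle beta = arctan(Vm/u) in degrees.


beta = arctan(12.6 / 30.8) = 22.2490 degrees


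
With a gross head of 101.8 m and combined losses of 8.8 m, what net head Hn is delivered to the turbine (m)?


Hn = 101.8 - 8.8 = 93.0000 m


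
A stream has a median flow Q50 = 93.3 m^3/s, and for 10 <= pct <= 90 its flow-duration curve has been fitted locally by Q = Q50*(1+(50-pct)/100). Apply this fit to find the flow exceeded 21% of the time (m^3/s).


Q = 93.3 * (1 + (50 - 21)/100) = 120.3570 m^3/s


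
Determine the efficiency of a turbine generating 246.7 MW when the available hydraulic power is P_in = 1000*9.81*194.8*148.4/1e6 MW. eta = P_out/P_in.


P_in = 1000 * 9.81 * 194.8 * 148.4 / 1e6 = 283.5906 MW
eta = 246.7 / 283.5906 = 0.8699


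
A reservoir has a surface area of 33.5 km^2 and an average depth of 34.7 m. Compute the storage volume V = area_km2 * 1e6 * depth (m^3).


V = 33.5 * 1e6 * 34.7 = 1.1624e+09 m^3


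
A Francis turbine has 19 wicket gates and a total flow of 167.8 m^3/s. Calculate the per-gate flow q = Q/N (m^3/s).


q = 167.8 / 19 = 8.8316 m^3/s


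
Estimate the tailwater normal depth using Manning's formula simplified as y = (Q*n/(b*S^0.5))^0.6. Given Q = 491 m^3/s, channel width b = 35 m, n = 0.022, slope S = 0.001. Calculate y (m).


y = (491 * 0.022 / (35 * 0.001^0.5))^0.6 = 3.9234 m


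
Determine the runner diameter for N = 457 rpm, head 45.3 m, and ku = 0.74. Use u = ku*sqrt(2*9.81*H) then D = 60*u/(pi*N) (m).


u = 0.74 * sqrt(2*9.81*45.3) = 22.0613 m/s
D = 60 * 22.0613 / (pi * 457) = 0.9220 m


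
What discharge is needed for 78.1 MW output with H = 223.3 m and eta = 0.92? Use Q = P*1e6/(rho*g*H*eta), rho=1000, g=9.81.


Q = 78.1 * 1e6 / (1000 * 9.81 * 223.3 * 0.92) = 38.7530 m^3/s


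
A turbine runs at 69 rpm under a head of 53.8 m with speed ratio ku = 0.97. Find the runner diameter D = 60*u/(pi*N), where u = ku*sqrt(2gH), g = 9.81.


u = 0.97 * sqrt(2*9.81*53.8) = 31.5146 m/s
D = 60 * 31.5146 / (pi * 69) = 8.7230 m


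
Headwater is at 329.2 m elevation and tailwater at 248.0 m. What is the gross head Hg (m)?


Hg = 329.2 - 248.0 = 81.2000 m


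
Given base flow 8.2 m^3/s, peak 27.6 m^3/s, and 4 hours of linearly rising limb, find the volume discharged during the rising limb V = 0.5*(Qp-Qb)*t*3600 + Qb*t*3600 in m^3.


V = 0.5*(27.6 - 8.2)*4*3600 + 8.2*4*3600 = 257760.0000 m^3


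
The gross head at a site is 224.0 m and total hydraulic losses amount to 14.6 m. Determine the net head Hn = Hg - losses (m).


Hn = 224.0 - 14.6 = 209.4000 m


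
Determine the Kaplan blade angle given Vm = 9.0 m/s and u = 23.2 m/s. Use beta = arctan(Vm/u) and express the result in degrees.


beta = arctan(9.0 / 23.2) = 21.2028 degrees


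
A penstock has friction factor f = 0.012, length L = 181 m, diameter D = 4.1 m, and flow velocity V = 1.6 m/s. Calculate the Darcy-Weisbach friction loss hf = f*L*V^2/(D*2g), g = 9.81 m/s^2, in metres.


hf = 0.012 * 181 * 1.6^2 / (4.1 * 2 * 9.81) = 0.0691 m


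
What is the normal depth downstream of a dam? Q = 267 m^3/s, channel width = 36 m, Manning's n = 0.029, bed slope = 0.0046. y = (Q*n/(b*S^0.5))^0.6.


y = (267 * 0.029 / (36 * 0.0046^0.5))^0.6 = 1.9986 m


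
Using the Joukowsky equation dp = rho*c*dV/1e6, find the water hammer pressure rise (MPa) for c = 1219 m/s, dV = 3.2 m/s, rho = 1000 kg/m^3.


dp = 1000 * 1219 * 3.2 / 1e6 = 3.9008 MPa


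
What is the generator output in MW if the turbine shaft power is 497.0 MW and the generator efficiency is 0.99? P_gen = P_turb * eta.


P_gen = 497.0 * 0.99 = 492.0300 MW


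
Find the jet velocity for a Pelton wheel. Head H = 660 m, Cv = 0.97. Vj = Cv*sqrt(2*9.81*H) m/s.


Vj = 0.97 * sqrt(2*9.81*660) = 110.3807 m/s


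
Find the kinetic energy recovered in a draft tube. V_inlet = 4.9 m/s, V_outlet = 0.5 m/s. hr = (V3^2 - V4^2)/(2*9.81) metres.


hr = (4.9^2 - 0.5^2) / (2*9.81) = 1.2110 m


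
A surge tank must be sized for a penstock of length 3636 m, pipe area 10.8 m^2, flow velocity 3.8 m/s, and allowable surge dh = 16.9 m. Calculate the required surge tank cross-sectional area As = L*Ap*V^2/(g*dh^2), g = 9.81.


As = 3636 * 10.8 * 3.8^2 / (9.81 * 16.9^2) = 202.3822 m^2


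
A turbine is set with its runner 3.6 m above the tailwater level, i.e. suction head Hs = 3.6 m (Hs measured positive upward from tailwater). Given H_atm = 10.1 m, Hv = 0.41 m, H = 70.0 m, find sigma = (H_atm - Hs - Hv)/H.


sigma = (10.1 - 3.6 - 0.41) / 70.0 = 0.0870


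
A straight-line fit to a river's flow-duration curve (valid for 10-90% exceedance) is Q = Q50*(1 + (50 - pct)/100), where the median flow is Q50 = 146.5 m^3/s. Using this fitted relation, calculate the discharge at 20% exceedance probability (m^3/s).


Q = 146.5 * (1 + (50 - 20)/100) = 190.4500 m^3/s


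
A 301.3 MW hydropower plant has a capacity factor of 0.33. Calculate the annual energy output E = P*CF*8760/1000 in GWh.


E = 301.3 * 0.33 * 8760 / 1000 = 870.9980 GWh


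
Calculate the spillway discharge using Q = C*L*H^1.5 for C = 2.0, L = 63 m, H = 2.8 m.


Q = 2.0 * 63 * 2.8^1.5 = 590.3473 m^3/s


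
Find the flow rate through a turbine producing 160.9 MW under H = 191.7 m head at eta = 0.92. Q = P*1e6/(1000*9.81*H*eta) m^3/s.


Q = 160.9 * 1e6 / (1000 * 9.81 * 191.7 * 0.92) = 92.9987 m^3/s


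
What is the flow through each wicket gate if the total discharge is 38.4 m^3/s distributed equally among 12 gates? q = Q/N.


q = 38.4 / 12 = 3.2000 m^3/s


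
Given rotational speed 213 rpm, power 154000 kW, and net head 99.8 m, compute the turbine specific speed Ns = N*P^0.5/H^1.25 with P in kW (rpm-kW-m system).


Ns = 213 * 154000^0.5 / 99.8^1.25 = 264.9884


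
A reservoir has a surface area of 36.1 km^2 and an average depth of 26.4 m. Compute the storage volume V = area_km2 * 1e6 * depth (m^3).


V = 36.1 * 1e6 * 26.4 = 9.5304e+08 m^3


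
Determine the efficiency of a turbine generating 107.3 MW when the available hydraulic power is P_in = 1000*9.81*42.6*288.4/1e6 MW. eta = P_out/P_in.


P_in = 1000 * 9.81 * 42.6 * 288.4 / 1e6 = 120.5241 MW
eta = 107.3 / 120.5241 = 0.8903


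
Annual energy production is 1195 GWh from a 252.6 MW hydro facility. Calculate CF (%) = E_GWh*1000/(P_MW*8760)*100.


CF = 1195 * 1000 / (252.6 * 8760) * 100 = 54.0046 %


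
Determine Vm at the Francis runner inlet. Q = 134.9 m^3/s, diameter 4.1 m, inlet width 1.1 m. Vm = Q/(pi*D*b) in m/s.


Vm = 134.9 / (pi * 4.1 * 1.1) = 9.5211 m/s


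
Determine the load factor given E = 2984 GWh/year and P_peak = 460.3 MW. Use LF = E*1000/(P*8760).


LF = 2984 * 1000 / (460.3 * 8760) = 0.7400


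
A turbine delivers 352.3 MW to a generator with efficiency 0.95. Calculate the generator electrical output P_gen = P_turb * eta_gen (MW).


P_gen = 352.3 * 0.95 = 334.6850 MW


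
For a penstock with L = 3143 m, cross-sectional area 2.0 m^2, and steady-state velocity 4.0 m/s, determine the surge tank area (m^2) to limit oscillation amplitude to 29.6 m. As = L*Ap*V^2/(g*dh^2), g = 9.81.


As = 3143 * 2.0 * 4.0^2 / (9.81 * 29.6^2) = 11.7015 m^2


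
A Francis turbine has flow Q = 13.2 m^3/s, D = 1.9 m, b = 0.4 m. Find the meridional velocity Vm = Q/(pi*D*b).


Vm = 13.2 / (pi * 1.9 * 0.4) = 5.5285 m/s


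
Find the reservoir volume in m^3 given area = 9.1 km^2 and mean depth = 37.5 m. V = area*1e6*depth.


V = 9.1 * 1e6 * 37.5 = 3.4125e+08 m^3


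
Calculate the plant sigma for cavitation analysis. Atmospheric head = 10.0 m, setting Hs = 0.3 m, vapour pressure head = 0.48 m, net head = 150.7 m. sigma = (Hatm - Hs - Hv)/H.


sigma = (10.0 - 0.3 - 0.48) / 150.7 = 0.0612


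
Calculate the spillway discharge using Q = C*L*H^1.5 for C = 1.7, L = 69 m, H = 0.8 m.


Q = 1.7 * 69 * 0.8^1.5 = 83.9330 m^3/s


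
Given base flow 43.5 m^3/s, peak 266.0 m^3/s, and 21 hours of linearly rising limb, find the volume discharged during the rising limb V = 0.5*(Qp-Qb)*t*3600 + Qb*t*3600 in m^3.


V = 0.5*(266.0 - 43.5)*21*3600 + 43.5*21*3600 = 1.1699e+07 m^3


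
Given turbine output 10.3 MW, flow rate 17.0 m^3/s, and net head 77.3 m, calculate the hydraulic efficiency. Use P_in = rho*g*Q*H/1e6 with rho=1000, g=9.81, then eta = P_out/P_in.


P_in = 1000 * 9.81 * 17.0 * 77.3 / 1e6 = 12.8913 MW
eta = 10.3 / 12.8913 = 0.7990


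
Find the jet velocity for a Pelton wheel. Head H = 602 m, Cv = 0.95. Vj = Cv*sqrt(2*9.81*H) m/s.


Vj = 0.95 * sqrt(2*9.81*602) = 103.2456 m/s


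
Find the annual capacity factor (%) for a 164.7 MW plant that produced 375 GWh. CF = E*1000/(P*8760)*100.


CF = 375 * 1000 / (164.7 * 8760) * 100 = 25.9916 %


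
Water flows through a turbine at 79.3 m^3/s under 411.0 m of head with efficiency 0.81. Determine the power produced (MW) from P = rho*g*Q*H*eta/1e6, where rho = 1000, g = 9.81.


P = 1000 * 9.81 * 79.3 * 411.0 * 0.81 / 1e6 = 258.9817 MW


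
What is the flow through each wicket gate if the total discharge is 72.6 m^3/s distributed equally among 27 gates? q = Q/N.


q = 72.6 / 27 = 2.6889 m^3/s


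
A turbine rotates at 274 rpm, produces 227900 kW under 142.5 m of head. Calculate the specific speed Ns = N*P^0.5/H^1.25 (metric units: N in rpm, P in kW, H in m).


Ns = 274 * 227900^0.5 / 142.5^1.25 = 265.6771


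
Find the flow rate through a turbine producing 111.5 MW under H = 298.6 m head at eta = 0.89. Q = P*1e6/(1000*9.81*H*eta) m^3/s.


Q = 111.5 * 1e6 / (1000 * 9.81 * 298.6 * 0.89) = 42.7687 m^3/s


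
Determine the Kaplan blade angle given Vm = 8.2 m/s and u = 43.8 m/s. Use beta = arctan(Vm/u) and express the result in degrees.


beta = arctan(8.2 / 43.8) = 10.6039 degrees


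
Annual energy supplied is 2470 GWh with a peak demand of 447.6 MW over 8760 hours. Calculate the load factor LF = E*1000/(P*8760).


LF = 2470 * 1000 / (447.6 * 8760) = 0.6299


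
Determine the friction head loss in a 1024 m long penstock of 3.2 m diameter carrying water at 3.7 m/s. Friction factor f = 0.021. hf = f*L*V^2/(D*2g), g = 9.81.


hf = 0.021 * 1024 * 3.7^2 / (3.2 * 2 * 9.81) = 4.6889 m


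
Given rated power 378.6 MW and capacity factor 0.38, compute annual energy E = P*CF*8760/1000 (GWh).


E = 378.6 * 0.38 * 8760 / 1000 = 1260.2837 GWh


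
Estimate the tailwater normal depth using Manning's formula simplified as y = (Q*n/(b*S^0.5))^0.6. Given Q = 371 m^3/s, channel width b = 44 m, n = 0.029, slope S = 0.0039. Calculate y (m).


y = (371 * 0.029 / (44 * 0.0039^0.5))^0.6 = 2.2682 m


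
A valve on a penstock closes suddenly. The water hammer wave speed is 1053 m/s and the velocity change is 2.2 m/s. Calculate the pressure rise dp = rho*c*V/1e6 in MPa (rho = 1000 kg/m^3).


dp = 1000 * 1053 * 2.2 / 1e6 = 2.3166 MPa


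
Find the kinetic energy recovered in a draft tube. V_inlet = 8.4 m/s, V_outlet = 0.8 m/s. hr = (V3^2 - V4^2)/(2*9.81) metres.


hr = (8.4^2 - 0.8^2) / (2*9.81) = 3.5637 m


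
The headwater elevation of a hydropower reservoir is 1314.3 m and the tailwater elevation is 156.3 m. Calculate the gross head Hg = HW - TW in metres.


Hg = 1314.3 - 156.3 = 1158.0000 m


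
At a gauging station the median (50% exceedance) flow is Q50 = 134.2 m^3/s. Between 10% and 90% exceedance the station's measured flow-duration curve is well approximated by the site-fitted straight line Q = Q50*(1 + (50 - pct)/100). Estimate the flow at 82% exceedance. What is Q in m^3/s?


Q = 134.2 * (1 + (50 - 82)/100) = 91.2560 m^3/s


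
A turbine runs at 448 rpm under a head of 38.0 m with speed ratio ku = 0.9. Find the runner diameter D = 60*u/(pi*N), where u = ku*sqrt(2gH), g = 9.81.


u = 0.9 * sqrt(2*9.81*38.0) = 24.5745 m/s
D = 60 * 24.5745 / (pi * 448) = 1.0476 m


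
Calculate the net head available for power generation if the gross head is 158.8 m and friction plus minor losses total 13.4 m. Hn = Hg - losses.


Hn = 158.8 - 13.4 = 145.4000 m


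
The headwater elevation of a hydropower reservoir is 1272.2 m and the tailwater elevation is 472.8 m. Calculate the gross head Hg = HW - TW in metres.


Hg = 1272.2 - 472.8 = 799.4000 m


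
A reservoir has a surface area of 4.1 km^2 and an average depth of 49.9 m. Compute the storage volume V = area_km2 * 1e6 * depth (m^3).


V = 4.1 * 1e6 * 49.9 = 2.0459e+08 m^3


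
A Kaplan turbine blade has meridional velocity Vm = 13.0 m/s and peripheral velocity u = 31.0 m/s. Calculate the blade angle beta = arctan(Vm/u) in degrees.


beta = arctan(13.0 / 31.0) = 22.7510 degrees


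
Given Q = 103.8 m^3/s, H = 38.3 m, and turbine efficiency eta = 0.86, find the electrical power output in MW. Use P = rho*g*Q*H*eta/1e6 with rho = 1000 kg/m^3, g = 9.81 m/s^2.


P = 1000 * 9.81 * 103.8 * 38.3 * 0.86 / 1e6 = 33.5400 MW


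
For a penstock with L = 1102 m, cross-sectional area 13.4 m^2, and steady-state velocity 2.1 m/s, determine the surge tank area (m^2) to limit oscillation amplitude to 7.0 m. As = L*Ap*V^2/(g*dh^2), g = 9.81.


As = 1102 * 13.4 * 2.1^2 / (9.81 * 7.0^2) = 135.4752 m^2


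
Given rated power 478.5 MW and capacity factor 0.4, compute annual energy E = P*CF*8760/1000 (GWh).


E = 478.5 * 0.4 * 8760 / 1000 = 1676.6640 GWh


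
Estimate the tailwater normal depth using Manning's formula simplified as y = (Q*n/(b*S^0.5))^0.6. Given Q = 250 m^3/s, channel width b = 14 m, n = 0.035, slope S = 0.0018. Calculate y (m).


y = (250 * 0.035 / (14 * 0.0018^0.5))^0.6 = 5.0228 m


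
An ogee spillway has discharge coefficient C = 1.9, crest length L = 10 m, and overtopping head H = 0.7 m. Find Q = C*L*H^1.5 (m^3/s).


Q = 1.9 * 10 * 0.7^1.5 = 11.1276 m^3/s


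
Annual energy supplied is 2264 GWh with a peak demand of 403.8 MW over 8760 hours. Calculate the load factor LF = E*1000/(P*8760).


LF = 2264 * 1000 / (403.8 * 8760) = 0.6400


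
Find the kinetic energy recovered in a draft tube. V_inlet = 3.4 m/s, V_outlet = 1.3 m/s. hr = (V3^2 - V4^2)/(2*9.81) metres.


hr = (3.4^2 - 1.3^2) / (2*9.81) = 0.5031 m


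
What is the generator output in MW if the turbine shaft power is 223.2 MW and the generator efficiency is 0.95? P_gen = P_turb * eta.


P_gen = 223.2 * 0.95 = 212.0400 MW


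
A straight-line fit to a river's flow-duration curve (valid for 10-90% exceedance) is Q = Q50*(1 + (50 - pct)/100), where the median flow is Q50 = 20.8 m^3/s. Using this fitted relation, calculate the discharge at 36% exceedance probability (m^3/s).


Q = 20.8 * (1 + (50 - 36)/100) = 23.7120 m^3/s


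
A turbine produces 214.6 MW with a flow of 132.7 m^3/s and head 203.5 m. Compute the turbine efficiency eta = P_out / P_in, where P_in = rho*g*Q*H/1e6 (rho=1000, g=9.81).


P_in = 1000 * 9.81 * 132.7 * 203.5 / 1e6 = 264.9137 MW
eta = 214.6 / 264.9137 = 0.8101


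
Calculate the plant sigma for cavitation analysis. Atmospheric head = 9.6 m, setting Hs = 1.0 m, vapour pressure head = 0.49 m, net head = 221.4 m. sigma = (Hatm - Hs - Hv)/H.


sigma = (9.6 - 1.0 - 0.49) / 221.4 = 0.0366


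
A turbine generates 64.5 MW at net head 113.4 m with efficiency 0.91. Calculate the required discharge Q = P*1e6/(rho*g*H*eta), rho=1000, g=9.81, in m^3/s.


Q = 64.5 * 1e6 / (1000 * 9.81 * 113.4 * 0.91) = 63.7142 m^3/s


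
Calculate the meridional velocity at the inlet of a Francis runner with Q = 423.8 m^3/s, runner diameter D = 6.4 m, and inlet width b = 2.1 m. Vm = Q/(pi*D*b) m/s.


Vm = 423.8 / (pi * 6.4 * 2.1) = 10.0372 m/s


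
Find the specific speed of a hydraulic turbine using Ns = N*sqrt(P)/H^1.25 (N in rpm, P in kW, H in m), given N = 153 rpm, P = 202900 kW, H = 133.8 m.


Ns = 153 * 202900^0.5 / 133.8^1.25 = 151.4476


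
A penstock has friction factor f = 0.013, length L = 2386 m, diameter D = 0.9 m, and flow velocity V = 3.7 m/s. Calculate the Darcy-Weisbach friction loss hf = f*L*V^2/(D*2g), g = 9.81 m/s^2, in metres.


hf = 0.013 * 2386 * 3.7^2 / (0.9 * 2 * 9.81) = 24.0478 m


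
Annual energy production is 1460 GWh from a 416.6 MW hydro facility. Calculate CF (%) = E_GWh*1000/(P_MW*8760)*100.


CF = 1460 * 1000 / (416.6 * 8760) * 100 = 40.0064 %


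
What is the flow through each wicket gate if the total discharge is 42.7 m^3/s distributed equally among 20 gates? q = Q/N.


q = 42.7 / 20 = 2.1350 m^3/s


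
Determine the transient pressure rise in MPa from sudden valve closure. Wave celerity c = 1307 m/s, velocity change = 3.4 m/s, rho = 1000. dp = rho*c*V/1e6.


dp = 1000 * 1307 * 3.4 / 1e6 = 4.4438 MPa


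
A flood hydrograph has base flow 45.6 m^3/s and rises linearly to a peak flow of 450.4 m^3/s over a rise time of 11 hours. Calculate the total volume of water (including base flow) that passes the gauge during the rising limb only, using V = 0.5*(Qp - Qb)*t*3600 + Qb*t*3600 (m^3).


V = 0.5*(450.4 - 45.6)*11*3600 + 45.6*11*3600 = 9.8208e+06 m^3


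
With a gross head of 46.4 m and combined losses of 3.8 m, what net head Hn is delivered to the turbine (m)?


Hn = 46.4 - 3.8 = 42.6000 m


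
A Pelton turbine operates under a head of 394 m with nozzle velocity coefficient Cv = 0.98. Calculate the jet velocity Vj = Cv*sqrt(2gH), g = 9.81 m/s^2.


Vj = 0.98 * sqrt(2*9.81*394) = 86.1636 m/s


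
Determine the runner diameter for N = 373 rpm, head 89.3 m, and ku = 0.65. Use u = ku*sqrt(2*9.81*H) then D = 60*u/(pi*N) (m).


u = 0.65 * sqrt(2*9.81*89.3) = 27.2075 m/s
D = 60 * 27.2075 / (pi * 373) = 1.3931 m


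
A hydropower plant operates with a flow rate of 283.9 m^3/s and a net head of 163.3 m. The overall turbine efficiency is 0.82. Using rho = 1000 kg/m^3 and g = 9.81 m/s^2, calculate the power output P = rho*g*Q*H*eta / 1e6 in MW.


P = 1000 * 9.81 * 283.9 * 163.3 * 0.82 / 1e6 = 372.9361 MW


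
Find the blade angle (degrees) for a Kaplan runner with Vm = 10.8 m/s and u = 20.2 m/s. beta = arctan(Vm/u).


beta = arctan(10.8 / 20.2) = 28.1313 degrees


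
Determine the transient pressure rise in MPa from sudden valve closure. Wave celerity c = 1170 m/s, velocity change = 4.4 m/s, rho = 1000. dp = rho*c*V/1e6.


dp = 1000 * 1170 * 4.4 / 1e6 = 5.1480 MPa


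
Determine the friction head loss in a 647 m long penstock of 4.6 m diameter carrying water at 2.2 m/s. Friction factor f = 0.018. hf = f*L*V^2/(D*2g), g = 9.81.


hf = 0.018 * 647 * 2.2^2 / (4.6 * 2 * 9.81) = 0.6245 m


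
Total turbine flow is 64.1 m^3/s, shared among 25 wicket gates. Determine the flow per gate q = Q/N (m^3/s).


q = 64.1 / 25 = 2.5640 m^3/s


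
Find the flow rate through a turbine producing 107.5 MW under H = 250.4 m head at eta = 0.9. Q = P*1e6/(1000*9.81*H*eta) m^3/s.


Q = 107.5 * 1e6 / (1000 * 9.81 * 250.4 * 0.9) = 48.6253 m^3/s


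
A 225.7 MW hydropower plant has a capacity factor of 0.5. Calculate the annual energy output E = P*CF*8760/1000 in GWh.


E = 225.7 * 0.5 * 8760 / 1000 = 988.5660 GWh


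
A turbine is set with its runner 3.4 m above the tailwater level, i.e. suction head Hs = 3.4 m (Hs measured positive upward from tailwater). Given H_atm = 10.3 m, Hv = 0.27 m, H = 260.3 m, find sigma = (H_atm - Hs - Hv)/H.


sigma = (10.3 - 3.4 - 0.27) / 260.3 = 0.0255


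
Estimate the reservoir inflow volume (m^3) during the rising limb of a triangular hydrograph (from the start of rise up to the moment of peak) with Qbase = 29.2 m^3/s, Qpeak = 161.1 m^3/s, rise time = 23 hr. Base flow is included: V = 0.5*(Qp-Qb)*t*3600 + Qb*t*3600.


V = 0.5*(161.1 - 29.2)*23*3600 + 29.2*23*3600 = 7.8784e+06 m^3
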